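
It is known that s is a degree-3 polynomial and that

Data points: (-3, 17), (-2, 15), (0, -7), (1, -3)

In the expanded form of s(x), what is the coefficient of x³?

2

Write s(x) = ax³ + bx² + cx + d; the 4 given values yield a linear system in the 4 coefficients.
Solving, s(x) = 2x³ + 7x² - 5x - 7.
The coefficient of x³ is 2.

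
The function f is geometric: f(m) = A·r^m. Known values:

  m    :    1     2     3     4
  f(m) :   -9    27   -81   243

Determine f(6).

Consecutive ratio: 27/(-9) = -3, and -81/27 = -3, so r = -3.
Then A·(-3)^1 = -9 gives A = 3, and f(m) = 3·(-3)^m.
f(6) = 3·(-3)^6 = 2187.

2187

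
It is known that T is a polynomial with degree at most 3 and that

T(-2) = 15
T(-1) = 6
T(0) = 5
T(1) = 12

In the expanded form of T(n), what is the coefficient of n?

3

First differences: -9, -1, 7. Second differences: 8, 8.
Level-2 differences are constant, so T has degree 2.
Fitting a degree-2 polynomial gives T(n) = 4n² + 3n + 5.
The coefficient of n is 3.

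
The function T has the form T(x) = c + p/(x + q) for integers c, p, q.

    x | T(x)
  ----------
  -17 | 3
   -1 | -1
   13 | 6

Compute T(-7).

(T(x) − c)(x + q) = p for each data point; the three points give a linear system in c and q, then p follows.
Solving: c = 4, q = -3, p = 20, so T(x) = 4 + 20/(x − 3).
Then T(-7) = 4 + 20/(-10) = 2.

2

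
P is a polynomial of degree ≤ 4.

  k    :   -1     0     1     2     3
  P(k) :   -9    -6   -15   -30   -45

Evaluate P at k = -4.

First differences: 3, -9, -15, -15. Second differences: -12, -6, 0. Third differences: 6, 6.
Level-3 differences are constant, so P has degree 3.
Fitting a degree-3 polynomial gives P(k) = k³ - 6k² - 4k - 6.
Then P(-4) = -150.

-150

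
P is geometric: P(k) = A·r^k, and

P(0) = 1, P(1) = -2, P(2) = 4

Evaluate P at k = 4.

Consecutive ratio: -2/1 = -2, and 4/(-2) = -2, so r = -2.
Then A·(-2)^0 = 1 gives A = 1, and P(k) = 1·(-2)^k.
P(4) = 1·(-2)^4 = 16.

16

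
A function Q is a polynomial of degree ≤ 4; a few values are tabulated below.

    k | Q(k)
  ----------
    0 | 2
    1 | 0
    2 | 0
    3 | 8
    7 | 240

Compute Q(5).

72

Write Q(k) = ak^4 + bk³ + ck² + dk + e; the 5 given values yield a linear system in the 5 coefficients.
Solving, the leading coefficient vanishes, and Q(k) = k³ - 2k² - k + 2.
Then Q(5) = 72.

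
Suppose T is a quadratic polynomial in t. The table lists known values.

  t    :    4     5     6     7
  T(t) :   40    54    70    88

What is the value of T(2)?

First differences: 14, 16, 18. Second differences: 2, 2.
Level-2 differences are constant, so T has degree 2.
Fitting a degree-2 polynomial gives T(t) = t² + 5t + 4.
Then T(2) = 18.

18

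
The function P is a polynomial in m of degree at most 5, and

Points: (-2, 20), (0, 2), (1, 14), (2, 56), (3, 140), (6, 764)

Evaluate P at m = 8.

Write P(m) = am^5 + bm^4 + cm³ + dm² + em + p; the 6 given values yield a linear system in the 6 coefficients.
Solving, the top 2 coefficients vanish, and P(m) = 2m³ + 9m² + m + 2.
Then P(8) = 1610.

1610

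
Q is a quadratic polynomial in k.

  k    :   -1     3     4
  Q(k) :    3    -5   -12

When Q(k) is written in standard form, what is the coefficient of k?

Write Q(k) = ak² + bk + c; the 3 given values yield a linear system in the 3 coefficients.
Solving, Q(k) = -k² + 4.
The coefficient of k is 0.

0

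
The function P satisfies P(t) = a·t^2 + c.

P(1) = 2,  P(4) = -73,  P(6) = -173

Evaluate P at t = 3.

From P(1) = 2 and P(4) = -73: 1a + c = 2 and 16a + c = -73.
Subtracting: 15a = -75, so a = -5; then c = 2 − (-5)·1 = 7.
So P(t) = -5t² + 7, and P(3) = -38.

-38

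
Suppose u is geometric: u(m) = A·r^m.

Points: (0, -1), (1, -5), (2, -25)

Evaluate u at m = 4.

-625

Consecutive ratio: -5/(-1) = 5, and -25/(-5) = 5, so r = 5.
Then A·5^0 = -1 gives A = -1, and u(m) = -1·5^m.
u(4) = -1·5^4 = -625.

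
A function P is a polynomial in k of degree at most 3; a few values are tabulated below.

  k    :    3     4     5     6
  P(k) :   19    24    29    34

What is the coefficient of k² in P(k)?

0

Write P(k) = ak³ + bk² + ck + d; the 4 given values yield a linear system in the 4 coefficients.
Solving, the top 2 coefficients vanish, and P(k) = 5k + 4.
The coefficient of k² is 0.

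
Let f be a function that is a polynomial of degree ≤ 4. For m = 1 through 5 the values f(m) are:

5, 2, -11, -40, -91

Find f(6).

-170

First differences: -3, -13, -29, -51. Second differences: -10, -16, -22. Third differences: -6, -6.
Level-3 differences are constant, so f has degree 3.
Fitting a degree-3 polynomial gives f(m) = -m³ + m² + m + 4.
Then f(6) = -170.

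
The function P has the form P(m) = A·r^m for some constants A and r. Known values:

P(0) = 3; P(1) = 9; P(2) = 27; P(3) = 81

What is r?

Consecutive ratio: 9/3 = 3, and 27/9 = 3, so r = 3.
Then A·3^0 = 3 gives A = 3, and P(m) = 3·3^m.

3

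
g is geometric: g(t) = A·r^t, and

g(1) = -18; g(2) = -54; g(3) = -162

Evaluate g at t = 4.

-486

Consecutive ratio: -54/(-18) = 3, and -162/(-54) = 3, so r = 3.
Then A·3^1 = -18 gives A = -6, and g(t) = -6·3^t.
g(4) = -6·3^4 = -486.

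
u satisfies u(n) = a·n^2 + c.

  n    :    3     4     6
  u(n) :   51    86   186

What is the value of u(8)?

From u(3) = 51 and u(4) = 86: 9a + c = 51 and 16a + c = 86.
Subtracting: 7a = 35, so a = 5; then c = 51 − 5·9 = 6.
So u(n) = 5n² + 6, and u(8) = 326.

326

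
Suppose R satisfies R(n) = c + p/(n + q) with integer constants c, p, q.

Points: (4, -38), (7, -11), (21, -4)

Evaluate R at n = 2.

34

(R(n) − c)(n + q) = p for each data point; the three points give a linear system in c and q, then p follows.
Solving: c = -2, q = -3, p = -36, so R(n) = -2 − 36/(n − 3).
Then R(2) = -2 − 36/(-1) = 34.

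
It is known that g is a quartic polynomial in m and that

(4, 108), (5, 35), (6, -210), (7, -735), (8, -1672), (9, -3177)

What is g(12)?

First differences: -73, -245, -525, -937, -1505. Second differences: -172, -280, -412, -568. Third differences: -108, -132, -156. Fourth differences: -24, -24.
Level-4 differences are constant, so g has degree 4.
Fitting a degree-4 polynomial gives g(m) = -m^4 + 4m³ + 5m² + 7m.
Then g(12) = -13020.

-13020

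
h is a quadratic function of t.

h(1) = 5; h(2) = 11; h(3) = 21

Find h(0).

3

Write h(t) = at² + bt + c; the 3 given values yield a linear system in the 3 coefficients.
Solving, h(t) = 2t² + 3.
Then h(0) = 3.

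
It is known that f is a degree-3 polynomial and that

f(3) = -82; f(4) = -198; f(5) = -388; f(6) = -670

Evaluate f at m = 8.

Write f(m) = am³ + bm² + cm + d; the 4 given values yield a linear system in the 4 coefficients.
Solving, f(m) = -3m³ - m² + 2m + 2.
Then f(8) = -1582.

-1582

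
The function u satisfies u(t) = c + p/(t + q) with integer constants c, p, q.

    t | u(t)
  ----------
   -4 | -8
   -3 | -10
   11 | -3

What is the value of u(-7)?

-6

(u(t) − c)(t + q) = p for each data point; the three points give a linear system in c and q, then p follows.
Solving: c = -4, q = 1, p = 12, so u(t) = -4 + 12/(t + 1).
Then u(-7) = -4 + 12/(-6) = -6.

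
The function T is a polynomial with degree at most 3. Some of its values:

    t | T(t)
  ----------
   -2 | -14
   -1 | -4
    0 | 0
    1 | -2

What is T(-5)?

-80

Write T(t) = at³ + bt² + ct + d; the 4 given values yield a linear system in the 4 coefficients.
Solving, the leading coefficient vanishes, and T(t) = -3t² + t.
Then T(-5) = -80.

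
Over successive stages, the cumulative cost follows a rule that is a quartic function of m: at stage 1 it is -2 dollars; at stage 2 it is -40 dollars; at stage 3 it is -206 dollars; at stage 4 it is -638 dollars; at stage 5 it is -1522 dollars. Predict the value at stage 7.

-5630

Write the value at m as Q(m).
Write Q(m) = am^4 + bm³ + cm² + dm + e; the 5 given values yield a linear system in the 5 coefficients.
Solving, Q(m) = -2m^4 - 3m³ + 4m² + m - 2.
Then Q(7) = -5630.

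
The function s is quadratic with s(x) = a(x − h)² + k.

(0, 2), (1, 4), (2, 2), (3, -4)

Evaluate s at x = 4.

First differences 2, -2, -6; second difference -4 = 2a, so a = -2.
Expanding, the x-coefficient is −2ah = 4h; matching it to the data gives h = 1, and then k = 4.
So s(x) = -2(x − 1)² + 4.
s(4) = -2·3² + 4 = -14.

-14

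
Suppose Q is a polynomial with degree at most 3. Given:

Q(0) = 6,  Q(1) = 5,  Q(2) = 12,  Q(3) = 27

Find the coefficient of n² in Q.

4

First differences: -1, 7, 15. Second differences: 8, 8.
Level-2 differences are constant, so Q has degree 2.
Fitting a degree-2 polynomial gives Q(n) = 4n² - 5n + 6.
The coefficient of n² is 4.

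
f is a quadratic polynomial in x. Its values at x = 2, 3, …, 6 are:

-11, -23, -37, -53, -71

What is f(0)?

7

First differences: -12, -14, -16, -18. Second differences: -2, -2, -2.
Level-2 differences are constant, so f has degree 2.
Fitting a degree-2 polynomial gives f(x) = -x² - 7x + 7.
The constant term is f(0) = 7.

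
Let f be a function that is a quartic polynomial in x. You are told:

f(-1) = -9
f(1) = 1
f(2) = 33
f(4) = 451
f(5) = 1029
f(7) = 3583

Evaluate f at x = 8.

5895

Write f(x) = ax^4 + bx³ + cx² + dx + e; the 6 given values yield a linear system in the 5 coefficients.
Solving, f(x) = x^4 + 4x³ - 4x² + x - 1.
Then f(8) = 5895.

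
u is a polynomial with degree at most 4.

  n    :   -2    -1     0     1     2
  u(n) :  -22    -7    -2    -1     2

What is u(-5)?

-187

First differences: 15, 5, 1, 3. Second differences: -10, -4, 2. Third differences: 6, 6.
Level-3 differences are constant, so u has degree 3.
Fitting a degree-3 polynomial gives u(n) = n³ - 2n² + 2n - 2.
Then u(-5) = -187.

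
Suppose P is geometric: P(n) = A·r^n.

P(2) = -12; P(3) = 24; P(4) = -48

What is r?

Consecutive ratio: 24/(-12) = -2, and -48/24 = -2, so r = -2.
Then A·(-2)^2 = -12 gives A = -3, and P(n) = -3·(-2)^n.

-2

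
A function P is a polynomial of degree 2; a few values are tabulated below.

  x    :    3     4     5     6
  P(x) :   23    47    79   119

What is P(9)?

First differences: 24, 32, 40. Second differences: 8, 8.
Level-2 differences are constant, so P has degree 2.
Fitting a degree-2 polynomial gives P(x) = 4x² - 4x - 1.
Then P(9) = 287.

287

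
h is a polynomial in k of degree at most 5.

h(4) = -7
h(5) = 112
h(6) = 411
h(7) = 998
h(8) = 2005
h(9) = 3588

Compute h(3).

Write h(k) = ak^5 + bk^4 + ck³ + dk² + ek + p; the 6 given values yield a linear system in the 6 coefficients.
Solving, the leading coefficient vanishes, and h(k) = k^4 - 4k³ - k² + 3k - 3.
Then h(3) = -30.

-30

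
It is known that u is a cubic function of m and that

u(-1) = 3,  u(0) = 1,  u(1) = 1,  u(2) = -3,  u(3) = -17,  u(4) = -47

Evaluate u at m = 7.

-293

First differences: -2, 0, -4, -14, -30. Second differences: 2, -4, -10, -16. Third differences: -6, -6, -6.
Level-3 differences are constant, so u has degree 3.
Fitting a degree-3 polynomial gives u(m) = -m³ + m² + 1.
Then u(7) = -293.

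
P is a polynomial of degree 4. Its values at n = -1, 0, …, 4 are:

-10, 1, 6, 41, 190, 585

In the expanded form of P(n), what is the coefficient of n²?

First differences: 11, 5, 35, 149, 395. Second differences: -6, 30, 114, 246. Third differences: 36, 84, 132. Fourth differences: 48, 48.
Level-4 differences are constant, so P has degree 4.
Fitting a degree-4 polynomial gives P(n) = 2n^4 + 2n³ - 5n² + 6n + 1.
The coefficient of n² is -5.

-5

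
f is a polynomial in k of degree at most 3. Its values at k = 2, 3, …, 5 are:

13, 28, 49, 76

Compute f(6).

109

First differences: 15, 21, 27. Second differences: 6, 6.
Level-2 differences are constant, so f has degree 2.
Fitting a degree-2 polynomial gives f(k) = 3k² + 1.
Then f(6) = 109.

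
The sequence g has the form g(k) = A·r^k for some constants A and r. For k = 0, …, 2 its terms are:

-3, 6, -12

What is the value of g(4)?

Consecutive ratio: 6/(-3) = -2, and -12/6 = -2, so r = -2.
Then A·(-2)^0 = -3 gives A = -3, and g(k) = -3·(-2)^k.
g(4) = -3·(-2)^4 = -48.

-48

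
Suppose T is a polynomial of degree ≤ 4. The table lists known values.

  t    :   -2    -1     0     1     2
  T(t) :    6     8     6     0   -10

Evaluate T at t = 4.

-42

First differences: 2, -2, -6, -10. Second differences: -4, -4, -4.
Level-2 differences are constant, so T has degree 2.
Fitting a degree-2 polynomial gives T(t) = -2t² - 4t + 6.
Then T(4) = -42.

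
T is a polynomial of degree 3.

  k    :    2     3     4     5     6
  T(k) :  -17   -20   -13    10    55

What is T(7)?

First differences: -3, 7, 23, 45. Second differences: 10, 16, 22. Third differences: 6, 6.
Level-3 differences are constant, so T has degree 3.
Extending the table by one column gives the next first difference 73, so T(7) = 55 + 73 = 128.

128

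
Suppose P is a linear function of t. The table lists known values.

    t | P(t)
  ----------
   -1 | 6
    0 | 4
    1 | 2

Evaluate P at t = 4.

First differences: -2, -2.
Level-1 differences are constant, so P has degree 1.
Fitting a degree-1 polynomial gives P(t) = -2t + 4.
Then P(4) = -4.

-4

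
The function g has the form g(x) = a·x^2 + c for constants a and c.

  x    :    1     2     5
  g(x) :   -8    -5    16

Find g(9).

72

From g(1) = -8 and g(2) = -5: 1a + c = -8 and 4a + c = -5.
Subtracting: 3a = 3, so a = 1; then c = -8 − 1·1 = -9.
So g(x) = 1x² − 9, and g(9) = 72.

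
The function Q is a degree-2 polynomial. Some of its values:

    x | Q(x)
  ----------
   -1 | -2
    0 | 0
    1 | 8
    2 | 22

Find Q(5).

Write Q(x) = ax² + bx + c; the 4 given values yield a linear system in the 3 coefficients.
Solving, Q(x) = 3x² + 5x.
Then Q(5) = 100.

100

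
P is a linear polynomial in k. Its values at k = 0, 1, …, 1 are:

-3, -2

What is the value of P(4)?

Write P(k) = ak + b; the 2 given values yield a linear system in the 2 coefficients.
Solving, P(k) = k - 3.
Then P(4) = 1.

1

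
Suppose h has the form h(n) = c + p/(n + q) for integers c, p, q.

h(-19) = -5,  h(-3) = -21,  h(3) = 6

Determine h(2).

(h(n) − c)(n + q) = p for each data point; the three points give a linear system in c and q, then p follows.
Solving: c = -3, q = 1, p = 36, so h(n) = -3 + 36/(n + 1).
Then h(2) = -3 + 36/3 = 9.

9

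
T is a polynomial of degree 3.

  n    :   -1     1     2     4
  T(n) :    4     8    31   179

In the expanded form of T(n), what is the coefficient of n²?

Write T(n) = an³ + bn² + cn + d; the 4 given values yield a linear system in the 4 coefficients.
Solving, T(n) = 2n³ + 3n² + 3.
The coefficient of n² is 3.

3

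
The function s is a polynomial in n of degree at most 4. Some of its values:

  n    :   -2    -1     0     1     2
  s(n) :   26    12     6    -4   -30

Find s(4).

-178

First differences: -14, -6, -10, -26. Second differences: 8, -4, -16. Third differences: -12, -12.
Level-3 differences are constant, so s has degree 3.
Fitting a degree-3 polynomial gives s(n) = -2n³ - 2n² - 6n + 6.
Then s(4) = -178.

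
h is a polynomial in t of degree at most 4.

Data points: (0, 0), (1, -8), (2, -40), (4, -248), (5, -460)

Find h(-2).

Write h(t) = at^4 + bt³ + ct² + dt + e; the 5 given values yield a linear system in the 5 coefficients.
Solving, the leading coefficient vanishes, and h(t) = -3t³ - 3t² - 2t.
Then h(-2) = 16.

16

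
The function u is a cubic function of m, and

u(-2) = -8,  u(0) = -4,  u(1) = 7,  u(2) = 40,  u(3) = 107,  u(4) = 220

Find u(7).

Write u(m) = am³ + bm² + cm + d; the 6 given values yield a linear system in the 4 coefficients.
Solving, u(m) = 2m³ + 5m² + 4m - 4.
Then u(7) = 955.

955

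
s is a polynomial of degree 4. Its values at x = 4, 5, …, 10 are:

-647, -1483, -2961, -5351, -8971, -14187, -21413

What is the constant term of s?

First differences: -836, -1478, -2390, -3620, -5216, -7226. Second differences: -642, -912, -1230, -1596, -2010. Third differences: -270, -318, -366, -414. Fourth differences: -48, -48, -48.
Level-4 differences are constant, so s has degree 4.
Fitting a degree-4 polynomial gives s(x) = -2x^4 - x³ - 4x² - x - 3.
The constant term is s(0) = -3.

-3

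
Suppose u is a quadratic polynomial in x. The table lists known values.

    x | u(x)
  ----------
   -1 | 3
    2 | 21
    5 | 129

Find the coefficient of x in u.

1

Write u(x) = ax² + bx + c; the 3 given values yield a linear system in the 3 coefficients.
Solving, u(x) = 5x² + x - 1.
The coefficient of x is 1.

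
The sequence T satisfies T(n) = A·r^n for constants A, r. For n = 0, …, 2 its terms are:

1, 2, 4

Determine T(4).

16

Consecutive ratio: 2/1 = 2, and 4/2 = 2, so r = 2.
Then A·2^0 = 1 gives A = 1, and T(n) = 1·2^n.
T(4) = 1·2^4 = 16.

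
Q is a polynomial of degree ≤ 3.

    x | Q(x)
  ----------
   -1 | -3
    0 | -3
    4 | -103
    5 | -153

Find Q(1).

Write Q(x) = ax³ + bx² + cx + d; the 4 given values yield a linear system in the 4 coefficients.
Solving, the leading coefficient vanishes, and Q(x) = -5x² - 5x - 3.
Then Q(1) = -13.

-13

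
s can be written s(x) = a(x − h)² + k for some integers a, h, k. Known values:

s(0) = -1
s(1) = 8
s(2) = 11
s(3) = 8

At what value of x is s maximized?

2

First differences 9, 3, -3; second difference -6 = 2a, so a = -3.
Expanding, the x-coefficient is −2ah = 6h; matching it to the data gives h = 2, and then k = 11.
So s(x) = -3(x − 2)² + 11.
Hence h = 2.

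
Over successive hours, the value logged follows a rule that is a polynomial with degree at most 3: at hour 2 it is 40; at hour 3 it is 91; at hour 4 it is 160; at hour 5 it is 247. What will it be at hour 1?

7

Write the value at x as P(x).
Write P(x) = ax³ + bx² + cx + d; the 4 given values yield a linear system in the 4 coefficients.
Solving, the leading coefficient vanishes, and P(x) = 9x² + 6x - 8.
Then P(1) = 7.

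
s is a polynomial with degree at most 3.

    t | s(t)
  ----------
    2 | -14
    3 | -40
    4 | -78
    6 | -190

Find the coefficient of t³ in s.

0

Write s(t) = at³ + bt² + ct + d; the 4 given values yield a linear system in the 4 coefficients.
Solving, the leading coefficient vanishes, and s(t) = -6t² + 4t + 2.
The coefficient of t³ is 0.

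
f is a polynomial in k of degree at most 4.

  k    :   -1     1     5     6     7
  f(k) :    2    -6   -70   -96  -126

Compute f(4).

-48

Write f(k) = ak^4 + bk³ + ck² + dk + e; the 5 given values yield a linear system in the 5 coefficients.
Solving, the top 2 coefficients vanish, and f(k) = -2k² - 4k.
Then f(4) = -48.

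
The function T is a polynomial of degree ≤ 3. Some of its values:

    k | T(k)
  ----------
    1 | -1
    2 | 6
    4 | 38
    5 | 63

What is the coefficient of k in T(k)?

Write T(k) = ak³ + bk² + ck + d; the 4 given values yield a linear system in the 4 coefficients.
Solving, the leading coefficient vanishes, and T(k) = 3k² - 2k - 2.
The coefficient of k is -2.

-2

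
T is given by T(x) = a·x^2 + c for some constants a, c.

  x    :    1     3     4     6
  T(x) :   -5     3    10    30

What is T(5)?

From T(1) = -5 and T(3) = 3: 1a + c = -5 and 9a + c = 3.
Subtracting: 8a = 8, so a = 1; then c = -5 − 1·1 = -6.
So T(x) = 1x² − 6, and T(5) = 19.

19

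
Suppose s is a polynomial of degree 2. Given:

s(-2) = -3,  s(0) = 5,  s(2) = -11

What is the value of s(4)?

Write s(x) = ax² + bx + c; the 3 given values yield a linear system in the 3 coefficients.
Solving, s(x) = -3x² - 2x + 5.
Then s(4) = -51.

-51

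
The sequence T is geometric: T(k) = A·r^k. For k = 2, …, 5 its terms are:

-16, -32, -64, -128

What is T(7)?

Consecutive ratio: -32/(-16) = 2, and -64/(-32) = 2, so r = 2.
Then A·2^2 = -16 gives A = -4, and T(k) = -4·2^k.
T(7) = -4·2^7 = -512.

-512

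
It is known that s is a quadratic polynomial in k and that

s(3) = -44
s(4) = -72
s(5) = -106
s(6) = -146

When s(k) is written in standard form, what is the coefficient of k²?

First differences: -28, -34, -40. Second differences: -6, -6.
Level-2 differences are constant, so s has degree 2.
Fitting a degree-2 polynomial gives s(k) = -3k² - 7k + 4.
The coefficient of k² is -3.

-3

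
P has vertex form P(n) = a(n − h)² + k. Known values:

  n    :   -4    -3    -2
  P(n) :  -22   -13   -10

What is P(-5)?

-37

First differences 9, 3; second difference -6 = 2a, so a = -3.
Expanding, the n-coefficient is −2ah = 6h; matching it to the data gives h = -2, and then k = -10.
So P(n) = -3(n + 2)² − 10.
P(-5) = -3·(-3)² − 10 = -37.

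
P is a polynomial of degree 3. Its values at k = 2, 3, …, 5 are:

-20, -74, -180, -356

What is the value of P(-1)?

10

Write P(k) = ak³ + bk² + ck + d; the 4 given values yield a linear system in the 4 coefficients.
Solving, P(k) = -3k³ + k² - 2k + 4.
Then P(-1) = 10.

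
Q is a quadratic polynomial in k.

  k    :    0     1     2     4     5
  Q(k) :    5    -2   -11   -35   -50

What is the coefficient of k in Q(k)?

Write Q(k) = ak² + bk + c; the 5 given values yield a linear system in the 3 coefficients.
Solving, Q(k) = -k² - 6k + 5.
The coefficient of k is -6.

-6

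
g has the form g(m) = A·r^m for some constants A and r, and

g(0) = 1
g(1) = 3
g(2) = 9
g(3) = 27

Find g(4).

Consecutive ratio: 3/1 = 3, and 9/3 = 3, so r = 3.
Then A·3^0 = 1 gives A = 1, and g(m) = 1·3^m.
g(4) = 1·3^4 = 81.

81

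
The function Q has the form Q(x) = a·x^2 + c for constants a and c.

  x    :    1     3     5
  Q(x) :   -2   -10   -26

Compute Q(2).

From Q(1) = -2 and Q(3) = -10: 1a + c = -2 and 9a + c = -10.
Subtracting: 8a = -8, so a = -1; then c = -2 − (-1)·1 = -1.
So Q(x) = -1x² − 1, and Q(2) = -5.

-5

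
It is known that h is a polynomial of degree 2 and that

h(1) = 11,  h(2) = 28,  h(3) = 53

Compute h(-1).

1

Write h(n) = an² + bn + c; the 3 given values yield a linear system in the 3 coefficients.
Solving, h(n) = 4n² + 5n + 2.
Then h(-1) = 1.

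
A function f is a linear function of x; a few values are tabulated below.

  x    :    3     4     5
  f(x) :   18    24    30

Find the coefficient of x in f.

6

First differences: 6, 6.
Level-1 differences are constant, so f has degree 1.
Fitting a degree-1 polynomial gives f(x) = 6x.
The coefficient of x is 6.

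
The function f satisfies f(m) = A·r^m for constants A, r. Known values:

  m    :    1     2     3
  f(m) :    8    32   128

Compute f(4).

512

Consecutive ratio: 32/8 = 4, and 128/32 = 4, so r = 4.
Then A·4^1 = 8 gives A = 2, and f(m) = 2·4^m.
f(4) = 2·4^4 = 512.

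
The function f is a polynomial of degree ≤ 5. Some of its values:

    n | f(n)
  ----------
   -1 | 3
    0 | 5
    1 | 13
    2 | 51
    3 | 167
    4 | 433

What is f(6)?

First differences: 2, 8, 38, 116, 266. Second differences: 6, 30, 78, 150. Third differences: 24, 48, 72. Fourth differences: 24, 24.
Level-4 differences are constant, so f has degree 4.
Fitting a degree-4 polynomial gives f(n) = n^4 + 2n³ + 2n² + 3n + 5.
Then f(6) = 1823.

1823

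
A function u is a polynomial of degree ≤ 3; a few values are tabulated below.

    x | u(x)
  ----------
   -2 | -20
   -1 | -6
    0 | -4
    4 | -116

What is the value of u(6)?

Write u(x) = ax³ + bx² + cx + d; the 4 given values yield a linear system in the 4 coefficients.
Solving, the leading coefficient vanishes, and u(x) = -6x² - 4x - 4.
Then u(6) = -244.

-244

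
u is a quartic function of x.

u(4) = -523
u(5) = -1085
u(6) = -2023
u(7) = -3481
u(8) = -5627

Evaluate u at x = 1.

-13

Write u(x) = ax^4 + bx³ + cx² + dx + e; the 5 given values yield a linear system in the 5 coefficients.
Solving, u(x) = -x^4 - 2x³ - 7x² - 8x + 5.
Then u(1) = -13.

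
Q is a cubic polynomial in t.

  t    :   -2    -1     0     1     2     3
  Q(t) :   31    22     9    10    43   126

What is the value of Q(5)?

514

First differences: -9, -13, 1, 33, 83. Second differences: -4, 14, 32, 50. Third differences: 18, 18, 18.
Level-3 differences are constant, so Q has degree 3.
Fitting a degree-3 polynomial gives Q(t) = 3t³ + 7t² - 9t + 9.
Then Q(5) = 514.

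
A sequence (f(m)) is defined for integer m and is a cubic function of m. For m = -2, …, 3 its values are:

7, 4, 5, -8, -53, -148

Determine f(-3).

32

Write f(m) = am³ + bm² + cm + d; the 6 given values yield a linear system in the 4 coefficients.
Solving, f(m) = -3m³ - 7m² - 3m + 5.
Then f(-3) = 32.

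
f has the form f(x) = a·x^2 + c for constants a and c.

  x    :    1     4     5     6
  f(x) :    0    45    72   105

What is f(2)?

9

From f(1) = 0 and f(4) = 45: 1a + c = 0 and 16a + c = 45.
Subtracting: 15a = 45, so a = 3; then c = 0 − 3·1 = -3.
So f(x) = 3x² − 3, and f(2) = 9.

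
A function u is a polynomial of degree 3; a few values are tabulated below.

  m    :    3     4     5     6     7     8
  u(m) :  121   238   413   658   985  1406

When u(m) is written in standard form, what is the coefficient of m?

Write u(m) = am³ + bm² + cm + d; the 6 given values yield a linear system in the 4 coefficients.
Solving, u(m) = 2m³ + 5m² + 8m - 2.
The coefficient of m is 8.

8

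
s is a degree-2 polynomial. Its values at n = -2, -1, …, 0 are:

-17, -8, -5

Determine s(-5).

-80

Write s(n) = an² + bn + c; the 3 given values yield a linear system in the 3 coefficients.
Solving, s(n) = -3n² - 5.
Then s(-5) = -80.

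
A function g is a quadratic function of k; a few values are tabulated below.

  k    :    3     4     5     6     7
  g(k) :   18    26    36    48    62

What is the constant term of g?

First differences: 8, 10, 12, 14. Second differences: 2, 2, 2.
Level-2 differences are constant, so g has degree 2.
Fitting a degree-2 polynomial gives g(k) = k² + k + 6.
The constant term is g(0) = 6.

6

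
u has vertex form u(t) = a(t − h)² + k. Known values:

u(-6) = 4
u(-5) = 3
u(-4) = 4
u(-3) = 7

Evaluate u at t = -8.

First differences -1, 1, 3; second difference 2 = 2a, so a = 1.
Expanding, the t-coefficient is −2ah = -2h; matching it to the data gives h = -5, and then k = 3.
So u(t) = 1(t + 5)² + 3.
u(-8) = 1·(-3)² + 3 = 12.

12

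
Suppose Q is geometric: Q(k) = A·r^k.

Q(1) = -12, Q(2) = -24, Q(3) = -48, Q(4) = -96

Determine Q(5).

-192

Consecutive ratio: -24/(-12) = 2, and -48/(-24) = 2, so r = 2.
Then A·2^1 = -12 gives A = -6, and Q(k) = -6·2^k.
Q(5) = -6·2^5 = -192.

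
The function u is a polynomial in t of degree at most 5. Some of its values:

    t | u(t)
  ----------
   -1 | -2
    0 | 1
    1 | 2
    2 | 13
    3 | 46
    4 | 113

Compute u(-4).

First differences: 3, 1, 11, 33, 67. Second differences: -2, 10, 22, 34. Third differences: 12, 12, 12.
Level-3 differences are constant, so u has degree 3.
Fitting a degree-3 polynomial gives u(t) = 2t³ - t² + 1.
Then u(-4) = -143.

-143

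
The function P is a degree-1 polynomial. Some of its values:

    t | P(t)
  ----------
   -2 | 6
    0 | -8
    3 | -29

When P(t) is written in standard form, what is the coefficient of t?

-7

Write P(t) = at + b; the 3 given values yield a linear system in the 2 coefficients.
Solving, P(t) = -7t - 8.
The coefficient of t is -7.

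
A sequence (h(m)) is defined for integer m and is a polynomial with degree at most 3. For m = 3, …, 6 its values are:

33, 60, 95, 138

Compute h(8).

248

Write h(m) = am³ + bm² + cm + d; the 4 given values yield a linear system in the 4 coefficients.
Solving, the leading coefficient vanishes, and h(m) = 4m² - m.
Then h(8) = 248.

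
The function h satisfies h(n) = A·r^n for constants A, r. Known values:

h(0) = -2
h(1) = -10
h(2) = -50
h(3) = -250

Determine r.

Consecutive ratio: -10/(-2) = 5, and -50/(-10) = 5, so r = 5.
Then A·5^0 = -2 gives A = -2, and h(n) = -2·5^n.

5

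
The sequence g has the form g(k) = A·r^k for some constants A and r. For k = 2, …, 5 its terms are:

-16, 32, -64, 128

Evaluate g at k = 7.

Consecutive ratio: 32/(-16) = -2, and -64/32 = -2, so r = -2.
Then A·(-2)^2 = -16 gives A = -4, and g(k) = -4·(-2)^k.
g(7) = -4·(-2)^7 = 512.

512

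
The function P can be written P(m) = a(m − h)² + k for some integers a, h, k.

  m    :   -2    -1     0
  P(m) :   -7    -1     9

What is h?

-3

First differences 6, 10; second difference 4 = 2a, so a = 2.
Expanding, the m-coefficient is −2ah = -4h; matching it to the data gives h = -3, and then k = -9.
So P(m) = 2(m + 3)² − 9.
Hence h = -3.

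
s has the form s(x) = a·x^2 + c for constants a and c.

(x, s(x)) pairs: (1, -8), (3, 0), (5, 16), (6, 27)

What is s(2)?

-5

From s(1) = -8 and s(3) = 0: 1a + c = -8 and 9a + c = 0.
Subtracting: 8a = 8, so a = 1; then c = -8 − 1·1 = -9.
So s(x) = 1x² − 9, and s(2) = -5.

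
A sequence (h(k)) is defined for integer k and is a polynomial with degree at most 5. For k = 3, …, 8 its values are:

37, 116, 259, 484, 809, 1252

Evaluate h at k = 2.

4

First differences: 79, 143, 225, 325, 443. Second differences: 64, 82, 100, 118. Third differences: 18, 18, 18.
Level-3 differences are constant, so h has degree 3.
Fitting a degree-3 polynomial gives h(k) = 3k³ - 4k² - 4k + 4.
Then h(2) = 4.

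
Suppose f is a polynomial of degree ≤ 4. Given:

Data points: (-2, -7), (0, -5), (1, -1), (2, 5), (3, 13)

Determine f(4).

23

Write f(m) = am^4 + bm³ + cm² + dm + e; the 5 given values yield a linear system in the 5 coefficients.
Solving, the top 2 coefficients vanish, and f(m) = m² + 3m - 5.
Then f(4) = 23.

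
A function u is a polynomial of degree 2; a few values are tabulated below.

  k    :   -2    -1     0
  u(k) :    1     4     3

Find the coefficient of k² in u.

-2

Write u(k) = ak² + bk + c; the 3 given values yield a linear system in the 3 coefficients.
Solving, u(k) = -2k² - 3k + 3.
The coefficient of k² is -2.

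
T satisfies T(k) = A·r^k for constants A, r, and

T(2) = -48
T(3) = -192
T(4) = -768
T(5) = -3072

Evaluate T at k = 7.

-49152

Consecutive ratio: -192/(-48) = 4, and -768/(-192) = 4, so r = 4.
Then A·4^2 = -48 gives A = -3, and T(k) = -3·4^k.
T(7) = -3·4^7 = -49152.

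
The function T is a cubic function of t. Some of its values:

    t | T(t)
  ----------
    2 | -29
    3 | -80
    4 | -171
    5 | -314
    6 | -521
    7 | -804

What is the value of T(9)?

Write T(t) = at³ + bt² + ct + d; the 6 given values yield a linear system in the 4 coefficients.
Solving, T(t) = -2t³ - 2t² - 3t + 1.
Then T(9) = -1646.

-1646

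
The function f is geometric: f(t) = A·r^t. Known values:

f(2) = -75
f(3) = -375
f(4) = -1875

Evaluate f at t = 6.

-46875

Consecutive ratio: -375/(-75) = 5, and -1875/(-375) = 5, so r = 5.
Then A·5^2 = -75 gives A = -3, and f(t) = -3·5^t.
f(6) = -3·5^6 = -46875.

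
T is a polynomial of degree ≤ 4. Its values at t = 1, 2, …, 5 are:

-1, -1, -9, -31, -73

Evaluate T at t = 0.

First differences: 0, -8, -22, -42. Second differences: -8, -14, -20. Third differences: -6, -6.
Level-3 differences are constant, so T has degree 3.
Fitting a degree-3 polynomial gives T(t) = -t³ + 2t² + t - 3.
Then T(0) = -3.

-3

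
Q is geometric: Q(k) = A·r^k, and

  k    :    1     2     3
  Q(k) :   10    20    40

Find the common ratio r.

2

Consecutive ratio: 20/10 = 2, and 40/20 = 2, so r = 2.
Then A·2^1 = 10 gives A = 5, and Q(k) = 5·2^k.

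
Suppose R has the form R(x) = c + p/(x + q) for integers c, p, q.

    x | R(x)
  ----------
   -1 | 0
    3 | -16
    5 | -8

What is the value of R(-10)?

-3

(R(x) − c)(x + q) = p for each data point; the three points give a linear system in c and q, then p follows.
Solving: c = -4, q = -2, p = -12, so R(x) = -4 − 12/(x − 2).
Then R(-10) = -4 − 12/(-12) = -3.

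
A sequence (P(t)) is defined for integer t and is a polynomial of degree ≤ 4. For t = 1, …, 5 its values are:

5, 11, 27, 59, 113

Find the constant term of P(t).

First differences: 6, 16, 32, 54. Second differences: 10, 16, 22. Third differences: 6, 6.
Level-3 differences are constant, so P has degree 3.
Fitting a degree-3 polynomial gives P(t) = t³ - t² + 2t + 3.
The constant term is P(0) = 3.

3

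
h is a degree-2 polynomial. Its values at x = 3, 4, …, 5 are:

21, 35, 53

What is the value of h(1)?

5

Write h(x) = ax² + bx + c; the 3 given values yield a linear system in the 3 coefficients.
Solving, h(x) = 2x² + 3.
Then h(1) = 5.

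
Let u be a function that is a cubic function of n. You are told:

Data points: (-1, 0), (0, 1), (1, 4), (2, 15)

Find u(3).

40

Write u(n) = an³ + bn² + cn + d; the 4 given values yield a linear system in the 4 coefficients.
Solving, u(n) = n³ + n² + n + 1.
Then u(3) = 40.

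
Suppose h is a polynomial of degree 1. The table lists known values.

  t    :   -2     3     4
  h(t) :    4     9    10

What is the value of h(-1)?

5

Write h(t) = at + b; the 3 given values yield a linear system in the 2 coefficients.
Solving, h(t) = t + 6.
Then h(-1) = 5.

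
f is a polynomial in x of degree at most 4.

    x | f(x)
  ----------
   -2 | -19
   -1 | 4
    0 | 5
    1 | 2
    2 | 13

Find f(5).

310

Write f(x) = ax^4 + bx³ + cx² + dx + e; the 5 given values yield a linear system in the 5 coefficients.
Solving, the leading coefficient vanishes, and f(x) = 3x³ - 2x² - 4x + 5.
Then f(5) = 310.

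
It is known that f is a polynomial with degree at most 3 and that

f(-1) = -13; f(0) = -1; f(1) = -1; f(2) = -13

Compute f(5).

Write f(k) = ak³ + bk² + ck + d; the 4 given values yield a linear system in the 4 coefficients.
Solving, the leading coefficient vanishes, and f(k) = -6k² + 6k - 1.
Then f(5) = -121.

-121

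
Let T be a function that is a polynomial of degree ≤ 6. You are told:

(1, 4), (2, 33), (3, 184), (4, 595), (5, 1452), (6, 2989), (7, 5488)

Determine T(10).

Write T(k) = ak^6 + bk^5 + ck^4 + dk³ + ek² + pk + q; the 7 given values yield a linear system in the 7 coefficients.
Solving, the top 2 coefficients vanish, and T(k) = 2k^4 + 3k³ - 7k² - k + 7.
Then T(10) = 22297.

22297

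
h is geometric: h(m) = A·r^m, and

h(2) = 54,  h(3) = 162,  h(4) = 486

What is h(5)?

Consecutive ratio: 162/54 = 3, and 486/162 = 3, so r = 3.
Then A·3^2 = 54 gives A = 6, and h(m) = 6·3^m.
h(5) = 6·3^5 = 1458.

1458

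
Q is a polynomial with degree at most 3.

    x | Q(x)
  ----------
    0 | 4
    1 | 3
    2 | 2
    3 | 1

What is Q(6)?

-2

Write Q(x) = ax³ + bx² + cx + d; the 4 given values yield a linear system in the 4 coefficients.
Solving, the top 2 coefficients vanish, and Q(x) = -x + 4.
Then Q(6) = -2.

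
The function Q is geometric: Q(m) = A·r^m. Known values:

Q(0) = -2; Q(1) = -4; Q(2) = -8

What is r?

Consecutive ratio: -4/(-2) = 2, and -8/(-4) = 2, so r = 2.
Then A·2^0 = -2 gives A = -2, and Q(m) = -2·2^m.

2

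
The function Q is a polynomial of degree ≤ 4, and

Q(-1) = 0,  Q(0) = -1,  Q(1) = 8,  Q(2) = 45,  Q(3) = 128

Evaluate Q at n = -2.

-7

Write Q(n) = an^4 + bn³ + cn² + dn + e; the 5 given values yield a linear system in the 5 coefficients.
Solving, the leading coefficient vanishes, and Q(n) = 3n³ + 5n² + n - 1.
Then Q(-2) = -7.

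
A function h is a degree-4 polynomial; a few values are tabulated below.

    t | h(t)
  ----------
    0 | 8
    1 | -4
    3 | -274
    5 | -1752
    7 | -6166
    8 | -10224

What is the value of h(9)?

Write h(t) = at^4 + bt³ + ct² + dt + e; the 6 given values yield a linear system in the 5 coefficients.
Solving, h(t) = -2t^4 - 4t³ + t² - 7t + 8.
Then h(9) = -16012.

-16012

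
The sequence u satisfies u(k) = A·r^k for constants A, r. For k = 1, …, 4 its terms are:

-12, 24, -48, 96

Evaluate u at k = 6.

384

Consecutive ratio: 24/(-12) = -2, and -48/24 = -2, so r = -2.
Then A·(-2)^1 = -12 gives A = 6, and u(k) = 6·(-2)^k.
u(6) = 6·(-2)^6 = 384.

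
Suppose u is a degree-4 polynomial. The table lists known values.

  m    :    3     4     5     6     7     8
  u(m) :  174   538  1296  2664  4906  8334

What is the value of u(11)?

29574

First differences: 364, 758, 1368, 2242, 3428. Second differences: 394, 610, 874, 1186. Third differences: 216, 264, 312. Fourth differences: 48, 48.
Level-4 differences are constant, so u has degree 4.
Fitting a degree-4 polynomial gives u(m) = 2m^4 + 3m² - 7m + 6.
Then u(11) = 29574.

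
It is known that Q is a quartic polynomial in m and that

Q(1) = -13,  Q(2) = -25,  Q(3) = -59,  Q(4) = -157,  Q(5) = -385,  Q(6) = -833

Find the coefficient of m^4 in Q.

First differences: -12, -34, -98, -228, -448. Second differences: -22, -64, -130, -220. Third differences: -42, -66, -90. Fourth differences: -24, -24.
Level-4 differences are constant, so Q has degree 4.
Fitting a degree-4 polynomial gives Q(m) = -m^4 + 3m³ - 4m² - 6m - 5.
The coefficient of m^4 is -1.

-1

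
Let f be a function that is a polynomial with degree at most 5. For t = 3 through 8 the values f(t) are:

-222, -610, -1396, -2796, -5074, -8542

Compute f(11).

-29926

First differences: -388, -786, -1400, -2278, -3468. Second differences: -398, -614, -878, -1190. Third differences: -216, -264, -312. Fourth differences: -48, -48.
Level-4 differences are constant, so f has degree 4.
Fitting a degree-4 polynomial gives f(t) = -2t^4 - 5t² - 3t - 6.
Then f(11) = -29926.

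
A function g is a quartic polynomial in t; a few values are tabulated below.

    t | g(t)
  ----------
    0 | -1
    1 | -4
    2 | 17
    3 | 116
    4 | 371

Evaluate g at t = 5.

884

Write g(t) = at^4 + bt³ + ct² + dt + e; the 5 given values yield a linear system in the 5 coefficients.
Solving, g(t) = t^4 + 3t³ - 4t² - 3t - 1.
Then g(5) = 884.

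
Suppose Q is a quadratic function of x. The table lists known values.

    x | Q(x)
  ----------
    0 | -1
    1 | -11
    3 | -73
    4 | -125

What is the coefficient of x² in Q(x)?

Write Q(x) = ax² + bx + c; the 4 given values yield a linear system in the 3 coefficients.
Solving, Q(x) = -7x² - 3x - 1.
The coefficient of x² is -7.

-7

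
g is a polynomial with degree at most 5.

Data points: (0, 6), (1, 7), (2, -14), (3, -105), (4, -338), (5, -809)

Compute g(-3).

Write g(m) = am^5 + bm^4 + cm³ + dm² + em + p; the 6 given values yield a linear system in the 6 coefficients.
Solving, the leading coefficient vanishes, and g(m) = -m^4 - 2m³ + 2m² + 2m + 6.
Then g(-3) = -9.

-9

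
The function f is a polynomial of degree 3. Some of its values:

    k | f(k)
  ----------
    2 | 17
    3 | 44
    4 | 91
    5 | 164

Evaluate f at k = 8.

Write f(k) = ak³ + bk² + ck + d; the 4 given values yield a linear system in the 4 coefficients.
Solving, f(k) = k³ + k² + 3k - 1.
Then f(8) = 599.

599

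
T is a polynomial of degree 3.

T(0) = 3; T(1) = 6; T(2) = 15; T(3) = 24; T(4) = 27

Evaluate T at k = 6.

First differences: 3, 9, 9, 3. Second differences: 6, 0, -6. Third differences: -6, -6.
Level-3 differences are constant, so T has degree 3.
Fitting a degree-3 polynomial gives T(k) = -k³ + 6k² - 2k + 3.
Then T(6) = -9.

-9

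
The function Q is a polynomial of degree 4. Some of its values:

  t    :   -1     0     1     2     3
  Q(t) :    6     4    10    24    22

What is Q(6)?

Write Q(t) = at^4 + bt³ + ct² + dt + e; the 5 given values yield a linear system in the 5 coefficients.
Solving, Q(t) = -t^4 + 2t³ + 5t² + 4.
Then Q(6) = -680.

-680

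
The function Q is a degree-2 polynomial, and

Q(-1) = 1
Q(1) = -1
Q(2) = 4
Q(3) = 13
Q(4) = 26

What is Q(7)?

Write Q(k) = ak² + bk + c; the 5 given values yield a linear system in the 3 coefficients.
Solving, Q(k) = 2k² - k - 2.
Then Q(7) = 89.

89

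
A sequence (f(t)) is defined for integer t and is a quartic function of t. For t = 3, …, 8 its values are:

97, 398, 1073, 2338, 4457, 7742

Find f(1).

First differences: 301, 675, 1265, 2119, 3285. Second differences: 374, 590, 854, 1166. Third differences: 216, 264, 312. Fourth differences: 48, 48.
Level-4 differences are constant, so f has degree 4.
Fitting a degree-4 polynomial gives f(t) = 2t^4 - 7t² - 2.
Then f(1) = -7.

-7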